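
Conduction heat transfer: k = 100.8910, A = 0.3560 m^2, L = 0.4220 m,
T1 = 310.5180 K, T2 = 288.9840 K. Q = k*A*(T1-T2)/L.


dT = 21.5340 K
Q = 100.8910 * 0.3560 * 21.5340 / 0.4220 = 1832.7983 W

1832.7983 W


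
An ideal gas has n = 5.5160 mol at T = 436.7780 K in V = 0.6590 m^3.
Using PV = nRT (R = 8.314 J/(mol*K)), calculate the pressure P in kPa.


P = nRT/V = 5.5160 * 8.314 * 436.7780 / 0.6590
= 20030.6496 / 0.6590 = 30395.5229 Pa = 30.3955 kPa

30.3955 kPa


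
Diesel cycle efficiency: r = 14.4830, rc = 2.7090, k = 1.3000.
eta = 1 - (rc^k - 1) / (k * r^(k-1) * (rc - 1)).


r^(k-1) = 2.2298
rc^k = 3.6530
eta = 0.4645 = 46.4454%

46.4454%


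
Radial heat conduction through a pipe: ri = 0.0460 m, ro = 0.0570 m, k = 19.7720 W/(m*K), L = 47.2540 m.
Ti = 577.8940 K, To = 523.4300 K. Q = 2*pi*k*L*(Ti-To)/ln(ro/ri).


dT = 54.4640 K
ln(ro/ri) = 0.2144
Q = 2*pi*19.7720*47.2540*54.4640 / 0.2144 = 1491192.8236 W

1491192.8236 W


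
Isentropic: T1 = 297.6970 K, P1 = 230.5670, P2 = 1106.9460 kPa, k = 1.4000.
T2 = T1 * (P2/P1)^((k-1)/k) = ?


(k-1)/k = 0.2857
(P2/P1)^exp = 1.5655
T2 = 297.6970 * 1.5655 = 466.0580 K

466.0580 K


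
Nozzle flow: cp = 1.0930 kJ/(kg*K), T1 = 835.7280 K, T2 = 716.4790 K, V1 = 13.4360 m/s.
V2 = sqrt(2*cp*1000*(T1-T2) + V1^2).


dT = 119.2490 K
2*cp*1000*dT = 260678.3140
V1^2 = 180.5261
V2 = sqrt(260858.8401) = 510.7434 m/s

510.7434 m/s


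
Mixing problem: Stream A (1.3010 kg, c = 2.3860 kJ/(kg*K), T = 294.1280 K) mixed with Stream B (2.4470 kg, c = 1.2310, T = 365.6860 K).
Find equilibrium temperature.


num = 2014.5682
den = 6.1164
Tf = 329.3692 K

329.3692 K


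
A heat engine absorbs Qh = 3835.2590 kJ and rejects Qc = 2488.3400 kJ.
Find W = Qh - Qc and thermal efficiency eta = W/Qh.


W = 3835.2590 - 2488.3400 = 1346.9190 kJ
eta = 1346.9190 / 3835.2590 = 0.3512 = 35.1194%

W = 1346.9190 kJ, eta = 35.1194%


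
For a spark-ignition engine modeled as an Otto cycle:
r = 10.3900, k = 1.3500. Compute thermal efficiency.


r^(k-1) = 2.2689
eta = 1 - 1/2.2689 = 0.5593 = 55.9258%

55.9258%


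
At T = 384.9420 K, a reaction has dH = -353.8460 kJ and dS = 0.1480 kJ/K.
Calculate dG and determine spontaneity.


T*dS = 384.9420 * 0.1480 = 56.9714 kJ
dG = -353.8460 - 56.9714 = -410.8174 kJ (spontaneous)

dG = -410.8174 kJ, spontaneous


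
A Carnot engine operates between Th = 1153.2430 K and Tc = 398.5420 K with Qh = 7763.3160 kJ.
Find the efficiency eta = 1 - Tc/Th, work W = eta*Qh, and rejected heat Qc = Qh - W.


eta = 1 - 398.5420/1153.2430 = 0.6544
W = 0.6544 * 7763.3160 = 5080.4404 kJ
Qc = 7763.3160 - 5080.4404 = 2682.8756 kJ

eta = 65.4416%, W = 5080.4404 kJ, Qc = 2682.8756 kJ


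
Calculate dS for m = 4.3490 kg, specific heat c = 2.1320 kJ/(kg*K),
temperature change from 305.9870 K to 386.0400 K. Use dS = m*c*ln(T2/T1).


T2/T1 = 1.2616
ln(T2/T1) = 0.2324
dS = 4.3490 * 2.1320 * 0.2324 = 2.1548 kJ/K

2.1548 kJ/K


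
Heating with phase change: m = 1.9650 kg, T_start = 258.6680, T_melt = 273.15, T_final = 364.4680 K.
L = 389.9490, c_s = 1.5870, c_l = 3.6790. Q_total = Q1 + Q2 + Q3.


Q1 (sensible, solid) = 1.9650 * 1.5870 * 14.4820 = 45.1615 kJ
Q2 (latent) = 1.9650 * 389.9490 = 766.2498 kJ
Q3 (sensible, liquid) = 1.9650 * 3.6790 * 91.3180 = 660.1593 kJ
Q_total = 1471.5705 kJ

1471.5705 kJ


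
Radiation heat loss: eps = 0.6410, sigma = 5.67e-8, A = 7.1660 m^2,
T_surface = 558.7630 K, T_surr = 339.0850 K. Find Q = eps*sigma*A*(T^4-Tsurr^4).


T^4 = 9.7479e+10
Tsurr^4 = 1.3220e+10
Q = 0.6410 * 5.67e-8 * 7.1660 * 8.4259e+10 = 21944.8775 W

21944.8775 W


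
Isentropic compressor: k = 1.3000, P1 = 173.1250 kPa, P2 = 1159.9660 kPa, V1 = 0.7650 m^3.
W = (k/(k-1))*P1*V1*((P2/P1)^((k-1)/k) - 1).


(k-1)/k = 0.2308
(P2/P1)^exp = 1.5511
W = 4.3333 * 173.1250 * 0.7650 * (1.5511 - 1) = 316.2718 kJ

316.2718 kJ


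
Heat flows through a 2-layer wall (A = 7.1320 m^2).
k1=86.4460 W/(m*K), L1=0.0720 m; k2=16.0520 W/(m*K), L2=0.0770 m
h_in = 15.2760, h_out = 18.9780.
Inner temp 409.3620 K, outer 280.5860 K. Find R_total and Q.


R_conv_in = 1/(15.2760*7.1320) = 0.0092
R_1 = 0.0720/(86.4460*7.1320) = 0.0001
R_2 = 0.0770/(16.0520*7.1320) = 0.0007
R_conv_out = 1/(18.9780*7.1320) = 0.0074
R_total = 0.0174 K/W
Q = 128.7760 / 0.0174 = 7419.5883 W

R_total = 0.0174 K/W, Q = 7419.5883 W


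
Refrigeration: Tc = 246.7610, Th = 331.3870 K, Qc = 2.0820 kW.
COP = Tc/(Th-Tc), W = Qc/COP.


COP = 246.7610 / 84.6260 = 2.9159
W = 2.0820 / 2.9159 = 0.7140 kW

COP = 2.9159, W = 0.7140 kW


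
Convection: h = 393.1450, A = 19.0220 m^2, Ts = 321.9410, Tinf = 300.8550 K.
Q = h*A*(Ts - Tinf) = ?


dT = 21.0860 K
Q = 393.1450 * 19.0220 * 21.0860 = 157689.6308 W

157689.6308 W


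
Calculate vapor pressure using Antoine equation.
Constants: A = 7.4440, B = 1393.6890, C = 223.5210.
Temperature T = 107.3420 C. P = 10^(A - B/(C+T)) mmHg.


C+T = 330.8630
B/(C+T) = 4.2123
log10(P) = 7.4440 - 4.2123 = 3.2317
P = 10^3.2317 = 1704.9662 mmHg

1704.9662 mmHg


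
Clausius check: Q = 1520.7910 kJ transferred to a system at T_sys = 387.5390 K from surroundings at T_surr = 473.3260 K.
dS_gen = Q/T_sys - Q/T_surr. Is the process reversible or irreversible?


dS_sys = 1520.7910/387.5390 = 3.9242 kJ/K
dS_surr = -1520.7910/473.3260 = -3.2130 kJ/K
dS_gen = 3.9242 - 3.2130 = 0.7112 kJ/K (irreversible)

dS_gen = 0.7112 kJ/K, irreversible


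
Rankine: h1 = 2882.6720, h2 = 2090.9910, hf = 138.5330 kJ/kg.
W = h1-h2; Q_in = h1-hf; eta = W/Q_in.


W = 791.6810 kJ/kg
Q_in = 2744.1390 kJ/kg
eta = 0.2885 = 28.8499%

eta = 28.8499%


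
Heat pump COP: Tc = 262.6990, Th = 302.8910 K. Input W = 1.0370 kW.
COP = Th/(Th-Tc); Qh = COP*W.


COP = 302.8910 / 40.1920 = 7.5361
Qh = 7.5361 * 1.0370 = 7.8149 kW

COP = 7.5361, Qh = 7.8149 kW


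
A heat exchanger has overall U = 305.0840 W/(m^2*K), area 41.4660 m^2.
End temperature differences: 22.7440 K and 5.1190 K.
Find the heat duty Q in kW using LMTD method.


LMTD = 11.8182 K
Q = 305.0840 * 41.4660 * 11.8182 = 149507.6359 W = 149.5076 kW

149.5076 kW


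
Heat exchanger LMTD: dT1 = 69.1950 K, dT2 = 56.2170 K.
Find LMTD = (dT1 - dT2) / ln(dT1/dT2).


dT1/dT2 = 1.2309
ln(dT1/dT2) = 0.2077
LMTD = 12.9780 / 0.2077 = 62.4815 K

62.4815 K


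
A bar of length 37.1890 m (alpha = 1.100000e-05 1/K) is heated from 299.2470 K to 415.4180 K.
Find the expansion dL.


dT = 116.1710 K
dL = 1.100000e-05 * 37.1890 * 116.1710 = 0.047523 m
L_final = 37.236523 m

dL = 0.047523 m


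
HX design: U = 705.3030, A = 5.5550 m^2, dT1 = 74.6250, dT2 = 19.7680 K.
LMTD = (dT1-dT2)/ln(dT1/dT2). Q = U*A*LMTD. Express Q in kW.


LMTD = 41.2952 K
Q = 705.3030 * 5.5550 * 41.2952 = 161792.8596 W = 161.7929 kW

161.7929 kW


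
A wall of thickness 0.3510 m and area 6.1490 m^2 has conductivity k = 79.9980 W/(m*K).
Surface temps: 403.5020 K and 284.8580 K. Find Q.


dT = 118.6440 K
Q = 79.9980 * 6.1490 * 118.6440 / 0.3510 = 166273.2120 W

166273.2120 W


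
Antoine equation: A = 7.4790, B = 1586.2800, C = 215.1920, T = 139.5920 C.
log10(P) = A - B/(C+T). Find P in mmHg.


C+T = 354.7840
B/(C+T) = 4.4711
log10(P) = 7.4790 - 4.4711 = 3.0079
P = 10^3.0079 = 1018.3221 mmHg

1018.3221 mmHg


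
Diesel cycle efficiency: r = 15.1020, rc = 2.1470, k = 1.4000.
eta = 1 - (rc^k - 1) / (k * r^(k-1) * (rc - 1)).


r^(k-1) = 2.9622
rc^k = 2.9145
eta = 0.5975 = 59.7513%

59.7513%


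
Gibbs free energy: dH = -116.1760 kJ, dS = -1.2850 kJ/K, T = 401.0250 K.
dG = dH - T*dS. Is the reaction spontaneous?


T*dS = 401.0250 * -1.2850 = -515.3171 kJ
dG = -116.1760 + 515.3171 = 399.1411 kJ (non-spontaneous)

dG = 399.1411 kJ, non-spontaneous


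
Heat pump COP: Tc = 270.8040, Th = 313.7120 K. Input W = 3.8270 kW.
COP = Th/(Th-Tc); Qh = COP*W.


COP = 313.7120 / 42.9080 = 7.3113
Qh = 7.3113 * 3.8270 = 27.9802 kW

COP = 7.3113, Qh = 27.9802 kW


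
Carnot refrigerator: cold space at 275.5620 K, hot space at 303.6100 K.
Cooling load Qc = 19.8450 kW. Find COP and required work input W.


COP = 275.5620 / 28.0480 = 9.8247
W = 19.8450 / 9.8247 = 2.0199 kW

COP = 9.8247, W = 2.0199 kW


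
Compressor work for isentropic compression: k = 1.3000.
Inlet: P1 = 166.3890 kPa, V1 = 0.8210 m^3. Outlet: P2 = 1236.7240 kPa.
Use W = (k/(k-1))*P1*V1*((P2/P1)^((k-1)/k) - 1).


(k-1)/k = 0.2308
(P2/P1)^exp = 1.5887
W = 4.3333 * 166.3890 * 0.8210 * (1.5887 - 1) = 348.4682 kJ

348.4682 kJ


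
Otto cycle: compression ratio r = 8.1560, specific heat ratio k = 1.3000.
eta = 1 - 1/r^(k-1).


r^(k-1) = 1.8769
eta = 1 - 1/1.8769 = 0.4672 = 46.7209%

46.7209%


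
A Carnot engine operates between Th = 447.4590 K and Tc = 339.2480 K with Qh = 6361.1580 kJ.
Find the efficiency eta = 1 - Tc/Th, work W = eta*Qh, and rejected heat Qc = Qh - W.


eta = 1 - 339.2480/447.4590 = 0.2418
W = 0.2418 * 6361.1580 = 1538.3471 kJ
Qc = 6361.1580 - 1538.3471 = 4822.8109 kJ

eta = 24.1834%, W = 1538.3471 kJ, Qc = 4822.8109 kJ


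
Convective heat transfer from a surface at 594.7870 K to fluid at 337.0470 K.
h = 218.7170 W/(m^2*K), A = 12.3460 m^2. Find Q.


dT = 257.7400 K
Q = 218.7170 * 12.3460 * 257.7400 = 695970.1883 W

695970.1883 W


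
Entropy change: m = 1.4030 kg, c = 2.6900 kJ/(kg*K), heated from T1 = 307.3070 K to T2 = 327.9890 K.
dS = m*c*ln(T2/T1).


T2/T1 = 1.0673
ln(T2/T1) = 0.0651
dS = 1.4030 * 2.6900 * 0.0651 = 0.2458 kJ/K

0.2458 kJ/K


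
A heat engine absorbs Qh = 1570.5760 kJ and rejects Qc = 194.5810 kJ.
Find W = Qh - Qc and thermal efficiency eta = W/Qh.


W = 1570.5760 - 194.5810 = 1375.9950 kJ
eta = 1375.9950 / 1570.5760 = 0.8761 = 87.6109%

W = 1375.9950 kJ, eta = 87.6109%


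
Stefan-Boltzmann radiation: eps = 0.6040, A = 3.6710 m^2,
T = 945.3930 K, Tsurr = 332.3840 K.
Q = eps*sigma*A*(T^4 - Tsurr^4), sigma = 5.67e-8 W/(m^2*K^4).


T^4 = 7.9882e+11
Tsurr^4 = 1.2206e+10
Q = 0.6040 * 5.67e-8 * 3.6710 * 7.8662e+11 = 98893.2986 W

98893.2986 W


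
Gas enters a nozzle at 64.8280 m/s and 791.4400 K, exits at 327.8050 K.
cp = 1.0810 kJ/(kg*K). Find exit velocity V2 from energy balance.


dT = 463.6350 K
2*cp*1000*dT = 1002378.8700
V1^2 = 4202.6696
V2 = sqrt(1006581.5396) = 1003.2854 m/s

1003.2854 m/s


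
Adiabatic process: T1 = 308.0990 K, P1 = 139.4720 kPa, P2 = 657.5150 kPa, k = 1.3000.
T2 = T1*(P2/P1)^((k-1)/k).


(k-1)/k = 0.2308
(P2/P1)^exp = 1.4302
T2 = 308.0990 * 1.4302 = 440.6508 K

440.6508 K


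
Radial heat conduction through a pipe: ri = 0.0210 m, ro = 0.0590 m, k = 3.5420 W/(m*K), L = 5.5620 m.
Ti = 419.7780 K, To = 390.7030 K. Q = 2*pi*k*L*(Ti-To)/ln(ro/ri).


dT = 29.0750 K
ln(ro/ri) = 1.0330
Q = 2*pi*3.5420*5.5620*29.0750 / 1.0330 = 3483.9547 W

3483.9547 W


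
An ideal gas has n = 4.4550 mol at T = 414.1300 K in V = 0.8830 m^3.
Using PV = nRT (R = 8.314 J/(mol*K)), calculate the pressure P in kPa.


P = nRT/V = 4.4550 * 8.314 * 414.1300 / 0.8830
= 15338.9072 / 0.8830 = 17371.3559 Pa = 17.3714 kPa

17.3714 kPa


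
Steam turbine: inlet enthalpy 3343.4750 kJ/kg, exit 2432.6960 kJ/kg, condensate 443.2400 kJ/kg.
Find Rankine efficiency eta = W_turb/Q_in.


W = 910.7790 kJ/kg
Q_in = 2900.2350 kJ/kg
eta = 0.3140 = 31.4036%

eta = 31.4036%


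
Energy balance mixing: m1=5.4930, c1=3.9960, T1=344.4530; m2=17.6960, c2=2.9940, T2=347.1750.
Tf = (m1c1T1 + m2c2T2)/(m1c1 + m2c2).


num = 25954.7177
den = 74.9319
Tf = 346.3776 K

346.3776 K


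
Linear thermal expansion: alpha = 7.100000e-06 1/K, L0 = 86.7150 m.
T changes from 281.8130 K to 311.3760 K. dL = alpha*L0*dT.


dT = 29.5630 K
dL = 7.100000e-06 * 86.7150 * 29.5630 = 0.018201 m
L_final = 86.733201 m

dL = 0.018201 m


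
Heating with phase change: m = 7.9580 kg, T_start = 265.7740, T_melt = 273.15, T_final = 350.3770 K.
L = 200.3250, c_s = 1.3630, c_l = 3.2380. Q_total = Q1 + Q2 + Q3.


Q1 (sensible, solid) = 7.9580 * 1.3630 * 7.3760 = 80.0057 kJ
Q2 (latent) = 7.9580 * 200.3250 = 1594.1863 kJ
Q3 (sensible, liquid) = 7.9580 * 3.2380 * 77.2270 = 1989.9856 kJ
Q_total = 3664.1777 kJ

3664.1777 kJ


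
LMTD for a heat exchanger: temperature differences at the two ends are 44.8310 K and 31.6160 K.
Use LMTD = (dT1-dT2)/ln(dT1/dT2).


dT1/dT2 = 1.4180
ln(dT1/dT2) = 0.3492
LMTD = 13.2150 / 0.3492 = 37.8397 K

37.8397 K


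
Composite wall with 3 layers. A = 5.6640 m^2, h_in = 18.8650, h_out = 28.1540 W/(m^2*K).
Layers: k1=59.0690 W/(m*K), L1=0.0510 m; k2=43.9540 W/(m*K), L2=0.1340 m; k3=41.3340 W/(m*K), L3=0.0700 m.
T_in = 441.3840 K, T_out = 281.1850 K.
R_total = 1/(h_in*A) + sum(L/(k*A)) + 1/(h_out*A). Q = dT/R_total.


R_conv_in = 1/(18.8650*5.6640) = 0.0094
R_1 = 0.0510/(59.0690*5.6640) = 0.0002
R_2 = 0.1340/(43.9540*5.6640) = 0.0005
R_3 = 0.0700/(41.3340*5.6640) = 0.0003
R_conv_out = 1/(28.1540*5.6640) = 0.0063
R_total = 0.0166 K/W
Q = 160.1990 / 0.0166 = 9639.2334 W

R_total = 0.0166 K/W, Q = 9639.2334 W


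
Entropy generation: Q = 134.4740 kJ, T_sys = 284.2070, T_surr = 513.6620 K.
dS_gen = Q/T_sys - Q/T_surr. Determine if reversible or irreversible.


dS_sys = 134.4740/284.2070 = 0.4732 kJ/K
dS_surr = -134.4740/513.6620 = -0.2618 kJ/K
dS_gen = 0.4732 - 0.2618 = 0.2114 kJ/K (irreversible)

dS_gen = 0.2114 kJ/K, irreversible


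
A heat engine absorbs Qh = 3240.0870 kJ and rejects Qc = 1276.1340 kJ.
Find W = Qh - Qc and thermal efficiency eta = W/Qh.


W = 3240.0870 - 1276.1340 = 1963.9530 kJ
eta = 1963.9530 / 3240.0870 = 0.6061 = 60.6142%

W = 1963.9530 kJ, eta = 60.6142%


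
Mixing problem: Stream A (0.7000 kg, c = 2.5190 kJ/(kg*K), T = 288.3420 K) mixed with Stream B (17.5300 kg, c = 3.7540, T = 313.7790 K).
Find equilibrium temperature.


num = 21157.4826
den = 67.5709
Tf = 313.1152 K

313.1152 K


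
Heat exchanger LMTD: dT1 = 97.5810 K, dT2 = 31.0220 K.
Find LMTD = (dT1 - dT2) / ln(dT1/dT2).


dT1/dT2 = 3.1455
ln(dT1/dT2) = 1.1460
LMTD = 66.5590 / 1.1460 = 58.0801 K

58.0801 K


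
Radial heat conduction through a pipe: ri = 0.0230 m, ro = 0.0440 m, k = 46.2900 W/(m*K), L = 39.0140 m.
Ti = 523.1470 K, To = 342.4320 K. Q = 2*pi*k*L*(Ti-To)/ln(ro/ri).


dT = 180.7150 K
ln(ro/ri) = 0.6487
Q = 2*pi*46.2900*39.0140*180.7150 / 0.6487 = 3161119.4032 W

3161119.4032 W


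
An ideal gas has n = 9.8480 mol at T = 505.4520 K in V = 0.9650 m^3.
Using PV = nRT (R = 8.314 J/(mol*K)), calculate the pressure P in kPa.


P = nRT/V = 9.8480 * 8.314 * 505.4520 / 0.9650
= 41384.5254 / 0.9650 = 42885.5186 Pa = 42.8855 kPa

42.8855 kPa


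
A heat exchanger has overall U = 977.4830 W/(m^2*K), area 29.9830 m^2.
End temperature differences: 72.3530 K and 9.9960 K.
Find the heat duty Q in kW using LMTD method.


LMTD = 31.5034 K
Q = 977.4830 * 29.9830 * 31.5034 = 923298.4562 W = 923.2985 kW

923.2985 kW


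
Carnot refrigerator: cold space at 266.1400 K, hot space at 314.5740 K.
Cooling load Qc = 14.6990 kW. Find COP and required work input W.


COP = 266.1400 / 48.4340 = 5.4949
W = 14.6990 / 5.4949 = 2.6750 kW

COP = 5.4949, W = 2.6750 kW


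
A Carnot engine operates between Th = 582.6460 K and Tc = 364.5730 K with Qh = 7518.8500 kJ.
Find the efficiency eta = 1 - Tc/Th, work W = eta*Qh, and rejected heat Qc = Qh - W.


eta = 1 - 364.5730/582.6460 = 0.3743
W = 0.3743 * 7518.8500 = 2814.1585 kJ
Qc = 7518.8500 - 2814.1585 = 4704.6915 kJ

eta = 37.4280%, W = 2814.1585 kJ, Qc = 4704.6915 kJ


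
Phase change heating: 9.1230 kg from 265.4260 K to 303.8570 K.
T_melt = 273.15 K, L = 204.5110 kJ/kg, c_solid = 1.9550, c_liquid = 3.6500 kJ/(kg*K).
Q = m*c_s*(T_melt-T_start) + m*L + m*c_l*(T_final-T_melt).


Q1 (sensible, solid) = 9.1230 * 1.9550 * 7.7240 = 137.7611 kJ
Q2 (latent) = 9.1230 * 204.5110 = 1865.7539 kJ
Q3 (sensible, liquid) = 9.1230 * 3.6500 * 30.7070 = 1022.5109 kJ
Q_total = 3026.0258 kJ

3026.0258 kJ


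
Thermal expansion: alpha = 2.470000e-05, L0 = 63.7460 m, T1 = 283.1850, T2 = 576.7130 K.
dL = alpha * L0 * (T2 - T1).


dT = 293.5280 K
dL = 2.470000e-05 * 63.7460 * 293.5280 = 0.462168 m
L_final = 64.208168 m

dL = 0.462168 m


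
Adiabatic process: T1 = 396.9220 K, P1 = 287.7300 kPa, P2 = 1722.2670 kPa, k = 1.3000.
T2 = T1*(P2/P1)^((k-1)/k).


(k-1)/k = 0.2308
(P2/P1)^exp = 1.5112
T2 = 396.9220 * 1.5112 = 599.8456 K

599.8456 K


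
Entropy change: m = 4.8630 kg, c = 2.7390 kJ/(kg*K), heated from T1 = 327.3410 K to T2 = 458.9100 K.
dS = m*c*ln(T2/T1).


T2/T1 = 1.4019
ln(T2/T1) = 0.3379
dS = 4.8630 * 2.7390 * 0.3379 = 4.5001 kJ/K

4.5001 kJ/K


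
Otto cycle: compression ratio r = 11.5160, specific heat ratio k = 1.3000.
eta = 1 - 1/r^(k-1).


r^(k-1) = 2.0816
eta = 1 - 1/2.0816 = 0.5196 = 51.9593%

51.9593%


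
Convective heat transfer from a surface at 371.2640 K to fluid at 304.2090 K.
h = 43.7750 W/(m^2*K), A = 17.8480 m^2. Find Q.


dT = 67.0550 K
Q = 43.7750 * 17.8480 * 67.0550 = 52389.8167 W

52389.8167 W


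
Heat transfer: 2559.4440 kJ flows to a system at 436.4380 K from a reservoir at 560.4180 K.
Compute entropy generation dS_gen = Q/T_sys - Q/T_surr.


dS_sys = 2559.4440/436.4380 = 5.8644 kJ/K
dS_surr = -2559.4440/560.4180 = -4.5670 kJ/K
dS_gen = 5.8644 - 4.5670 = 1.2974 kJ/K (irreversible)

dS_gen = 1.2974 kJ/K, irreversible


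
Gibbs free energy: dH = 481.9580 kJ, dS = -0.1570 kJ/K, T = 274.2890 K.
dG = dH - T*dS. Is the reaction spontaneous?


T*dS = 274.2890 * -0.1570 = -43.0634 kJ
dG = 481.9580 + 43.0634 = 525.0214 kJ (non-spontaneous)

dG = 525.0214 kJ, non-spontaneous


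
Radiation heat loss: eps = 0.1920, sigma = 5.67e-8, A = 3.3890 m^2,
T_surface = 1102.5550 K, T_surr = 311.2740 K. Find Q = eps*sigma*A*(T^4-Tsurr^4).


T^4 = 1.4778e+12
Tsurr^4 = 9.3880e+09
Q = 0.1920 * 5.67e-8 * 3.3890 * 1.4684e+12 = 54173.7737 W

54173.7737 W


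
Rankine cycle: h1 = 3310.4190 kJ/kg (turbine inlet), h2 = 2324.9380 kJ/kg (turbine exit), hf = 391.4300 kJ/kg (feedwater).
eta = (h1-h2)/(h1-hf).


W = 985.4810 kJ/kg
Q_in = 2918.9890 kJ/kg
eta = 0.3376 = 33.7610%

eta = 33.7610%


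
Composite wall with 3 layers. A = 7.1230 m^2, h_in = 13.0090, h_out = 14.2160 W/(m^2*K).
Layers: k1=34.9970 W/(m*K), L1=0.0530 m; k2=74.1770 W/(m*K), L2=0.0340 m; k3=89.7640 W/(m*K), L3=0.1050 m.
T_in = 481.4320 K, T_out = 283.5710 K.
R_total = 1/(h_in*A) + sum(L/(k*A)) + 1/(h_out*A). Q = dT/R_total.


R_conv_in = 1/(13.0090*7.1230) = 0.0108
R_1 = 0.0530/(34.9970*7.1230) = 0.0002
R_2 = 0.0340/(74.1770*7.1230) = 6.4350e-05
R_3 = 0.1050/(89.7640*7.1230) = 0.0002
R_conv_out = 1/(14.2160*7.1230) = 0.0099
R_total = 0.0211 K/W
Q = 197.8610 / 0.0211 = 9373.5349 W

R_total = 0.0211 K/W, Q = 9373.5349 W


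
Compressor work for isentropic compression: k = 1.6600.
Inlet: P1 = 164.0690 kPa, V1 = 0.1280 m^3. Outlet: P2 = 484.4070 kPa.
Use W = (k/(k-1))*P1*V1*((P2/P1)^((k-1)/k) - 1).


(k-1)/k = 0.3976
(P2/P1)^exp = 1.5379
W = 2.5152 * 164.0690 * 0.1280 * (1.5379 - 1) = 28.4144 kJ

28.4144 kJ


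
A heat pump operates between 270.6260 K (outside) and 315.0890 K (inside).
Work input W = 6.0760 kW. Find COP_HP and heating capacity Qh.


COP = 315.0890 / 44.4630 = 7.0865
Qh = 7.0865 * 6.0760 = 43.0578 kW

COP = 7.0865, Qh = 43.0578 kW


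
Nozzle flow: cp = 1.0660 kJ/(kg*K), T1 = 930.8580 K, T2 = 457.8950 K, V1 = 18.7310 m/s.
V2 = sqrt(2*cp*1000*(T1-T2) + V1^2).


dT = 472.9630 K
2*cp*1000*dT = 1008357.1160
V1^2 = 350.8504
V2 = sqrt(1008707.9664) = 1004.3445 m/s

1004.3445 m/s


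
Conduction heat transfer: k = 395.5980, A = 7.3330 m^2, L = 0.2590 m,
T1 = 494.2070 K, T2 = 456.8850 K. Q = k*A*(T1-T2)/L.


dT = 37.3220 K
Q = 395.5980 * 7.3330 * 37.3220 / 0.2590 = 418023.7114 W

418023.7114 W


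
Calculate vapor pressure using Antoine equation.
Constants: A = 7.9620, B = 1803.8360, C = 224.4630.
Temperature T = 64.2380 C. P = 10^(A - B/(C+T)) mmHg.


C+T = 288.7010
B/(C+T) = 6.2481
log10(P) = 7.9620 - 6.2481 = 1.7139
P = 10^1.7139 = 51.7474 mmHg

51.7474 mmHg


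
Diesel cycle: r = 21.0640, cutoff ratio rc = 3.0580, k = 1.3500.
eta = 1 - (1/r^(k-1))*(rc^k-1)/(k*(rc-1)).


r^(k-1) = 2.9056
rc^k = 4.5221
eta = 0.5637 = 56.3701%

56.3701%


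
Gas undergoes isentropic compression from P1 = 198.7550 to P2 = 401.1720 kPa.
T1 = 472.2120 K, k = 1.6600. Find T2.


(k-1)/k = 0.3976
(P2/P1)^exp = 1.3221
T2 = 472.2120 * 1.3221 = 624.3197 K

624.3197 K


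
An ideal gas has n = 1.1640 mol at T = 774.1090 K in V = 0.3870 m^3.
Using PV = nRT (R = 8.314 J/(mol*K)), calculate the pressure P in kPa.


P = nRT/V = 1.1640 * 8.314 * 774.1090 / 0.3870
= 7491.4368 / 0.3870 = 19357.7177 Pa = 19.3577 kPa

19.3577 kPa


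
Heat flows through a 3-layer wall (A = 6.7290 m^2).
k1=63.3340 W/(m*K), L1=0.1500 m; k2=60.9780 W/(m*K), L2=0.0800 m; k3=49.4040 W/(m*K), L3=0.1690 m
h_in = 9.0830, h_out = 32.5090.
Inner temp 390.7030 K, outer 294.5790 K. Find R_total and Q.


R_conv_in = 1/(9.0830*6.7290) = 0.0164
R_1 = 0.1500/(63.3340*6.7290) = 0.0004
R_2 = 0.0800/(60.9780*6.7290) = 0.0002
R_3 = 0.1690/(49.4040*6.7290) = 0.0005
R_conv_out = 1/(32.5090*6.7290) = 0.0046
R_total = 0.0220 K/W
Q = 96.1240 / 0.0220 = 4371.6465 W

R_total = 0.0220 K/W, Q = 4371.6465 W


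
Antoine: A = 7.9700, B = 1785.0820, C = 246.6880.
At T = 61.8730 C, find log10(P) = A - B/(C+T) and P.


C+T = 308.5610
B/(C+T) = 5.7852
log10(P) = 7.9700 - 5.7852 = 2.1848
P = 10^2.1848 = 153.0441 mmHg

153.0441 mmHg


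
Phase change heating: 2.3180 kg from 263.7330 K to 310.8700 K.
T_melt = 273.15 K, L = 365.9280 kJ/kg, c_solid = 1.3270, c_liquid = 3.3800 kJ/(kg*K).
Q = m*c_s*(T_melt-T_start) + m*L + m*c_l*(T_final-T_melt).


Q1 (sensible, solid) = 2.3180 * 1.3270 * 9.4170 = 28.9666 kJ
Q2 (latent) = 2.3180 * 365.9280 = 848.2211 kJ
Q3 (sensible, liquid) = 2.3180 * 3.3800 * 37.7200 = 295.5302 kJ
Q_total = 1172.7178 kJ

1172.7178 kJ


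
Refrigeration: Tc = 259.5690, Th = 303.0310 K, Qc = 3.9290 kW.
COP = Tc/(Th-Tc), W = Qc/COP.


COP = 259.5690 / 43.4620 = 5.9723
W = 3.9290 / 5.9723 = 0.6579 kW

COP = 5.9723, W = 0.6579 kW


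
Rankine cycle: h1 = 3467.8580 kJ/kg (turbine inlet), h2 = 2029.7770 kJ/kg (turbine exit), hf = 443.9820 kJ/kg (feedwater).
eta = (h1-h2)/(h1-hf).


W = 1438.0810 kJ/kg
Q_in = 3023.8760 kJ/kg
eta = 0.4756 = 47.5575%

eta = 47.5575%


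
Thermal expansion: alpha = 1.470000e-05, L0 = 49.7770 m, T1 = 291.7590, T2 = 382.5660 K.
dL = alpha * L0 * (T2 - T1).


dT = 90.8070 K
dL = 1.470000e-05 * 49.7770 * 90.8070 = 0.066445 m
L_final = 49.843445 m

dL = 0.066445 m


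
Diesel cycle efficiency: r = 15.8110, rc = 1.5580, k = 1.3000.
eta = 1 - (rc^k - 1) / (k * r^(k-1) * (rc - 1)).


r^(k-1) = 2.2892
rc^k = 1.7797
eta = 0.5305 = 53.0494%

53.0494%


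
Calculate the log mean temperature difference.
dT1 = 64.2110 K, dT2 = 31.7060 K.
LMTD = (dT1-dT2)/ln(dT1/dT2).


dT1/dT2 = 2.0252
ln(dT1/dT2) = 0.7057
LMTD = 32.5050 / 0.7057 = 46.0627 K

46.0627 K


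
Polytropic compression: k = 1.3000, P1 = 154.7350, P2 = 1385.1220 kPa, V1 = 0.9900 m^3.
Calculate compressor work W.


(k-1)/k = 0.2308
(P2/P1)^exp = 1.6583
W = 4.3333 * 154.7350 * 0.9900 * (1.6583 - 1) = 437.0034 kJ

437.0034 kJ


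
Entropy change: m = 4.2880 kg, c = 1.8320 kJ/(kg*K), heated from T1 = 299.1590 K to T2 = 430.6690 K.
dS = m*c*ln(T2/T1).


T2/T1 = 1.4396
ln(T2/T1) = 0.3644
dS = 4.2880 * 1.8320 * 0.3644 = 2.8623 kJ/K

2.8623 kJ/K


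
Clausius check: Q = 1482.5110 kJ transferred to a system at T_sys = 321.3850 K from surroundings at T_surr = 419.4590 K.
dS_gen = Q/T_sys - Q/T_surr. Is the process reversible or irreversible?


dS_sys = 1482.5110/321.3850 = 4.6129 kJ/K
dS_surr = -1482.5110/419.4590 = -3.5343 kJ/K
dS_gen = 4.6129 - 3.5343 = 1.0785 kJ/K (irreversible)

dS_gen = 1.0785 kJ/K, irreversible


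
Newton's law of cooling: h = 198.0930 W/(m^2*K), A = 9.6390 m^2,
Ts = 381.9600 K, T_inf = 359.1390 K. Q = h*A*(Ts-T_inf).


dT = 22.8210 K
Q = 198.0930 * 9.6390 * 22.8210 = 43574.8379 W

43574.8379 W


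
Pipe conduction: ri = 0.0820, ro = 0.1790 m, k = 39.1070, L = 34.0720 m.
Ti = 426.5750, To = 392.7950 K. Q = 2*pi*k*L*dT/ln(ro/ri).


dT = 33.7800 K
ln(ro/ri) = 0.7807
Q = 2*pi*39.1070*34.0720*33.7800 / 0.7807 = 362264.7407 W

362264.7407 W


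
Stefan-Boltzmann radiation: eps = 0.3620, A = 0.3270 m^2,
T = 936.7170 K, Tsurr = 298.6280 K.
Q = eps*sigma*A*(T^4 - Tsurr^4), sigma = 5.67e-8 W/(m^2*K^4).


T^4 = 7.6990e+11
Tsurr^4 = 7.9528e+09
Q = 0.3620 * 5.67e-8 * 0.3270 * 7.6195e+11 = 5114.0329 W

5114.0329 W


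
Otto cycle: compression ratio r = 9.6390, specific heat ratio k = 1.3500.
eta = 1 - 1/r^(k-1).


r^(k-1) = 2.2101
eta = 1 - 1/2.2101 = 0.5475 = 54.7531%

54.7531%


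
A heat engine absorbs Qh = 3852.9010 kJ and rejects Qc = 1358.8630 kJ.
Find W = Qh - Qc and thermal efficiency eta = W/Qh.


W = 3852.9010 - 1358.8630 = 2494.0380 kJ
eta = 2494.0380 / 3852.9010 = 0.6473 = 64.7314%

W = 2494.0380 kJ, eta = 64.7314%


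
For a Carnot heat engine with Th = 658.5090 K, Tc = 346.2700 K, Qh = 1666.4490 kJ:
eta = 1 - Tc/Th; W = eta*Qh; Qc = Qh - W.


eta = 1 - 346.2700/658.5090 = 0.4742
W = 0.4742 * 1666.4490 = 790.1644 kJ
Qc = 1666.4490 - 790.1644 = 876.2846 kJ

eta = 47.4161%, W = 790.1644 kJ, Qc = 876.2846 kJ


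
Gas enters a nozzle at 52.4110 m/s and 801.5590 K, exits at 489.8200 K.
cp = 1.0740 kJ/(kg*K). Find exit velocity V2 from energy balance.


dT = 311.7390 K
2*cp*1000*dT = 669615.3720
V1^2 = 2746.9129
V2 = sqrt(672362.2849) = 819.9770 m/s

819.9770 m/s


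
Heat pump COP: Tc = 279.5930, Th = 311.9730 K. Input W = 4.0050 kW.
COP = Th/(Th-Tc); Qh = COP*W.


COP = 311.9730 / 32.3800 = 9.6347
Qh = 9.6347 * 4.0050 = 38.5871 kW

COP = 9.6347, Qh = 38.5871 kW


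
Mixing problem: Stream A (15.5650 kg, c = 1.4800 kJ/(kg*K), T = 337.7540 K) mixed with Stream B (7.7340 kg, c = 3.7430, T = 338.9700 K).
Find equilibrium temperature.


num = 17593.1950
den = 51.9846
Tf = 338.4311 K

338.4311 K


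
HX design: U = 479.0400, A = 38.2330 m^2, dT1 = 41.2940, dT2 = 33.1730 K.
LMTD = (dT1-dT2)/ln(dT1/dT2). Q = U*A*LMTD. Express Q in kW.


LMTD = 37.0854 K
Q = 479.0400 * 38.2330 * 37.0854 = 679224.5771 W = 679.2246 kW

679.2246 kW


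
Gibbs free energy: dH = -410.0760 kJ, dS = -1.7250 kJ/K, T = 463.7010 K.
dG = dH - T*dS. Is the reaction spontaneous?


T*dS = 463.7010 * -1.7250 = -799.8842 kJ
dG = -410.0760 + 799.8842 = 389.8082 kJ (non-spontaneous)

dG = 389.8082 kJ, non-spontaneous


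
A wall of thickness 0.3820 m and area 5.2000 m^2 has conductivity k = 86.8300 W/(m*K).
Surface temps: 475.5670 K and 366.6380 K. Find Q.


dT = 108.9290 K
Q = 86.8300 * 5.2000 * 108.9290 / 0.3820 = 128751.7968 W

128751.7968 W


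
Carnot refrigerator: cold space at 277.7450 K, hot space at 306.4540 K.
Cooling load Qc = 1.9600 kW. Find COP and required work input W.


COP = 277.7450 / 28.7090 = 9.6745
W = 1.9600 / 9.6745 = 0.2026 kW

COP = 9.6745, W = 0.2026 kW


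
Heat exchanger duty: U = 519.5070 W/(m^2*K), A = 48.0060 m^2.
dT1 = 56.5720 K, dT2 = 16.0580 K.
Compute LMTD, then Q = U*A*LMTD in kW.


LMTD = 32.1717 K
Q = 519.5070 * 48.0060 * 32.1717 = 802343.6733 W = 802.3437 kW

802.3437 kW


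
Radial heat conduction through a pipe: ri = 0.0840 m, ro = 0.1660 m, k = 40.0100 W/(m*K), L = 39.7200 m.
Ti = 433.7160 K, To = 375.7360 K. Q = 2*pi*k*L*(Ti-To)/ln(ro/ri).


dT = 57.9800 K
ln(ro/ri) = 0.6812
Q = 2*pi*40.0100*39.7200*57.9800 / 0.6812 = 849923.2841 W

849923.2841 W


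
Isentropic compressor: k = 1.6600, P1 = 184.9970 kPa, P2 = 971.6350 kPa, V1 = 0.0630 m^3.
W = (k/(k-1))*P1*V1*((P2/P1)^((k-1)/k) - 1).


(k-1)/k = 0.3976
(P2/P1)^exp = 1.9337
W = 2.5152 * 184.9970 * 0.0630 * (1.9337 - 1) = 27.3715 kJ

27.3715 kJ


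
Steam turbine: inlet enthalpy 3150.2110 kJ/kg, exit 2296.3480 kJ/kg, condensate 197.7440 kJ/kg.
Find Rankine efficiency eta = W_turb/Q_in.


W = 853.8630 kJ/kg
Q_in = 2952.4670 kJ/kg
eta = 0.2892 = 28.9203%

eta = 28.9203%


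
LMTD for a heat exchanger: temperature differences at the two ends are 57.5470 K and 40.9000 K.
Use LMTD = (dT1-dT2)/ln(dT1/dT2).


dT1/dT2 = 1.4070
ln(dT1/dT2) = 0.3415
LMTD = 16.6470 / 0.3415 = 48.7507 K

48.7507 K


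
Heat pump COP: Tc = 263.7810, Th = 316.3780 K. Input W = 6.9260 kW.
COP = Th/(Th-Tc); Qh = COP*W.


COP = 316.3780 / 52.5970 = 6.0151
Qh = 6.0151 * 6.9260 = 41.6608 kW

COP = 6.0151, Qh = 41.6608 kW


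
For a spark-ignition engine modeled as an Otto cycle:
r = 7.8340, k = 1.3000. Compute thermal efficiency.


r^(k-1) = 1.8544
eta = 1 - 1/1.8544 = 0.4607 = 46.0732%

46.0732%


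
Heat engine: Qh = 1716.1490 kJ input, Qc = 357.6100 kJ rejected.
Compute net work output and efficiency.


W = 1716.1490 - 357.6100 = 1358.5390 kJ
eta = 1358.5390 / 1716.1490 = 0.7916 = 79.1621%

W = 1358.5390 kJ, eta = 79.1621%


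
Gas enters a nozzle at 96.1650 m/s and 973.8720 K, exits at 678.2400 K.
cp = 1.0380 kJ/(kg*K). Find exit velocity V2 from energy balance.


dT = 295.6320 K
2*cp*1000*dT = 613732.0320
V1^2 = 9247.7072
V2 = sqrt(622979.7392) = 789.2907 m/s

789.2907 m/s


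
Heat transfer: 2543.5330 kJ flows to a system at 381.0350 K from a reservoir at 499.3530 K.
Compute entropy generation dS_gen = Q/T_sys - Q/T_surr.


dS_sys = 2543.5330/381.0350 = 6.6753 kJ/K
dS_surr = -2543.5330/499.3530 = -5.0937 kJ/K
dS_gen = 6.6753 - 5.0937 = 1.5817 kJ/K (irreversible)

dS_gen = 1.5817 kJ/K, irreversible


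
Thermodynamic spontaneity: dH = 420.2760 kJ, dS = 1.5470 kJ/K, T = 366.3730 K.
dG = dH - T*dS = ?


T*dS = 366.3730 * 1.5470 = 566.7790 kJ
dG = 420.2760 - 566.7790 = -146.5030 kJ (spontaneous)

dG = -146.5030 kJ, spontaneous


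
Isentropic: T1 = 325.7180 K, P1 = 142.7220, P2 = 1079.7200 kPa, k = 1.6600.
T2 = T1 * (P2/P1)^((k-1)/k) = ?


(k-1)/k = 0.3976
(P2/P1)^exp = 2.2357
T2 = 325.7180 * 2.2357 = 728.2026 K

728.2026 K


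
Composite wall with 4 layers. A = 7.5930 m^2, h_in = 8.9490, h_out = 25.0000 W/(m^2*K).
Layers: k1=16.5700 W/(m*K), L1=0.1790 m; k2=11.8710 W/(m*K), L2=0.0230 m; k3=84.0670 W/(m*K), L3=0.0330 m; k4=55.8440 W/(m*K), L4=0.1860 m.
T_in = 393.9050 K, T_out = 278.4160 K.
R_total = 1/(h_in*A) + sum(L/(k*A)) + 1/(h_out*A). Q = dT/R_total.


R_conv_in = 1/(8.9490*7.5930) = 0.0147
R_1 = 0.1790/(16.5700*7.5930) = 0.0014
R_2 = 0.0230/(11.8710*7.5930) = 0.0003
R_3 = 0.0330/(84.0670*7.5930) = 5.1698e-05
R_4 = 0.1860/(55.8440*7.5930) = 0.0004
R_conv_out = 1/(25.0000*7.5930) = 0.0053
R_total = 0.0222 K/W
Q = 115.4890 / 0.0222 = 5213.2442 W

R_total = 0.0222 K/W, Q = 5213.2442 W


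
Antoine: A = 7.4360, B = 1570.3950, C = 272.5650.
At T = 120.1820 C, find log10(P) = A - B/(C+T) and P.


C+T = 392.7470
B/(C+T) = 3.9985
log10(P) = 7.4360 - 3.9985 = 3.4375
P = 10^3.4375 = 2738.4819 mmHg

2738.4819 mmHg


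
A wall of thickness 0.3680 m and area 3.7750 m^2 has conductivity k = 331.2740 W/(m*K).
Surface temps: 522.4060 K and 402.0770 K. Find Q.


dT = 120.3290 K
Q = 331.2740 * 3.7750 * 120.3290 / 0.3680 = 408909.1196 W

408909.1196 W


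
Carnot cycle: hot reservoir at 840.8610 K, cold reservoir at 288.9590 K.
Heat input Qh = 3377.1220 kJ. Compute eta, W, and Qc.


eta = 1 - 288.9590/840.8610 = 0.6564
W = 0.6564 * 3377.1220 = 2216.5856 kJ
Qc = 3377.1220 - 2216.5856 = 1160.5364 kJ

eta = 65.6353%, W = 2216.5856 kJ, Qc = 1160.5364 kJ


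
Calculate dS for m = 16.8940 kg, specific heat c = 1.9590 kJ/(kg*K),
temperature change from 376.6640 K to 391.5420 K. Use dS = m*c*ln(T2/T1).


T2/T1 = 1.0395
ln(T2/T1) = 0.0387
dS = 16.8940 * 1.9590 * 0.0387 = 1.2821 kJ/K

1.2821 kJ/K


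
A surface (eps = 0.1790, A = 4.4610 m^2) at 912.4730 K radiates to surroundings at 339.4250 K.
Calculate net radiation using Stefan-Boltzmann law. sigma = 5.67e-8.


T^4 = 6.9323e+11
Tsurr^4 = 1.3273e+10
Q = 0.1790 * 5.67e-8 * 4.4610 * 6.7996e+11 = 30785.9412 W

30785.9412 W


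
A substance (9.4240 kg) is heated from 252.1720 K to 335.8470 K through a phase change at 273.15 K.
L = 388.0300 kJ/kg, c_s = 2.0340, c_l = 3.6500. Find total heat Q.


Q1 (sensible, solid) = 9.4240 * 2.0340 * 20.9780 = 402.1150 kJ
Q2 (latent) = 9.4240 * 388.0300 = 3656.7947 kJ
Q3 (sensible, liquid) = 9.4240 * 3.6500 * 62.6970 = 2156.6263 kJ
Q_total = 6215.5361 kJ

6215.5361 kJ


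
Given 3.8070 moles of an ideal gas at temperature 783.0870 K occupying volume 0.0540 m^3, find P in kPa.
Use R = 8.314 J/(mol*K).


P = nRT/V = 3.8070 * 8.314 * 783.0870 / 0.0540
= 24785.7983 / 0.0540 = 458996.2649 Pa = 458.9963 kPa

458.9963 kPa


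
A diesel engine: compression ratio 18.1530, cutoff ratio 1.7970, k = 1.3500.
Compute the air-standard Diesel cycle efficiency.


r^(k-1) = 2.7582
rc^k = 2.2062
eta = 0.5936 = 59.3570%

59.3570%


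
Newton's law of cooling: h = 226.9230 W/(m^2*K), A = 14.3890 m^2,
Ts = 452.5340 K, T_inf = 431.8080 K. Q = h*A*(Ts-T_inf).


dT = 20.7260 K
Q = 226.9230 * 14.3890 * 20.7260 = 67674.4325 W

67674.4325 W


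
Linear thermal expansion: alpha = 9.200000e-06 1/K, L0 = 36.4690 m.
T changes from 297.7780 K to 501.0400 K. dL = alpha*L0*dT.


dT = 203.2620 K
dL = 9.200000e-06 * 36.4690 * 203.2620 = 0.068197 m
L_final = 36.537197 m

dL = 0.068197 m


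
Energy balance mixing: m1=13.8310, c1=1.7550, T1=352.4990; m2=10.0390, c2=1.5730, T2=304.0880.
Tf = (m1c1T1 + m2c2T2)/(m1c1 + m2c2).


num = 13358.3101
den = 40.0648
Tf = 333.4180 K

333.4180 K


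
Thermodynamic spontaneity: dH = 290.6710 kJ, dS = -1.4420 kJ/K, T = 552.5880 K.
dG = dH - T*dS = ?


T*dS = 552.5880 * -1.4420 = -796.8319 kJ
dG = 290.6710 + 796.8319 = 1087.5029 kJ (non-spontaneous)

dG = 1087.5029 kJ, non-spontaneous


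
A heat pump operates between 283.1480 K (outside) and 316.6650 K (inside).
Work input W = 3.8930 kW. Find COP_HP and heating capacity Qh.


COP = 316.6650 / 33.5170 = 9.4479
Qh = 9.4479 * 3.8930 = 36.7806 kW

COP = 9.4479, Qh = 36.7806 kW


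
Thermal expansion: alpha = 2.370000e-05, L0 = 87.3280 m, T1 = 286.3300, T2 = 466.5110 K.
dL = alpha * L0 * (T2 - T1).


dT = 180.1810 K
dL = 2.370000e-05 * 87.3280 * 180.1810 = 0.372916 m
L_final = 87.700916 m

dL = 0.372916 m


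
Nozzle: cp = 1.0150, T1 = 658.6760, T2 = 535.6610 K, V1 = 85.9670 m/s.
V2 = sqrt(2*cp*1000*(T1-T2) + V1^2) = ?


dT = 123.0150 K
2*cp*1000*dT = 249720.4500
V1^2 = 7390.3251
V2 = sqrt(257110.7751) = 507.0609 m/s

507.0609 m/s


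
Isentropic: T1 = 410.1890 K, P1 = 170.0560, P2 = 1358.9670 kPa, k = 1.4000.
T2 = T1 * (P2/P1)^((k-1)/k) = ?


(k-1)/k = 0.2857
(P2/P1)^exp = 1.8109
T2 = 410.1890 * 1.8109 = 742.8046 K

742.8046 K


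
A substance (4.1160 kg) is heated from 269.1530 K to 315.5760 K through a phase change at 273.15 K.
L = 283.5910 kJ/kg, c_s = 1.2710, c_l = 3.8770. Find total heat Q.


Q1 (sensible, solid) = 4.1160 * 1.2710 * 3.9970 = 20.9100 kJ
Q2 (latent) = 4.1160 * 283.5910 = 1167.2606 kJ
Q3 (sensible, liquid) = 4.1160 * 3.8770 * 42.4260 = 677.0227 kJ
Q_total = 1865.1933 kJ

1865.1933 kJ


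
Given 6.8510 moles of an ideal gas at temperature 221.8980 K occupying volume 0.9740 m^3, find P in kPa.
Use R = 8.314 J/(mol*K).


P = nRT/V = 6.8510 * 8.314 * 221.8980 / 0.9740
= 12639.1357 / 0.9740 = 12976.5253 Pa = 12.9765 kPa

12.9765 kPa


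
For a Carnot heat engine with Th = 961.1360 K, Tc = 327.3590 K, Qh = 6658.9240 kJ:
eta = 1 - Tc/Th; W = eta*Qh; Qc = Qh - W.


eta = 1 - 327.3590/961.1360 = 0.6594
W = 0.6594 * 6658.9240 = 4390.9217 kJ
Qc = 6658.9240 - 4390.9217 = 2268.0023 kJ

eta = 65.9404%, W = 4390.9217 kJ, Qc = 2268.0023 kJ


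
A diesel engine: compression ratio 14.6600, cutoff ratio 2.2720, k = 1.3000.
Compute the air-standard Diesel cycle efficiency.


r^(k-1) = 2.2379
rc^k = 2.9062
eta = 0.4849 = 48.4883%

48.4883%


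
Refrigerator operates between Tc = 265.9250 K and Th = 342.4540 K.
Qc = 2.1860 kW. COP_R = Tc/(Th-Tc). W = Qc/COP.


COP = 265.9250 / 76.5290 = 3.4748
W = 2.1860 / 3.4748 = 0.6291 kW

COP = 3.4748, W = 0.6291 kW


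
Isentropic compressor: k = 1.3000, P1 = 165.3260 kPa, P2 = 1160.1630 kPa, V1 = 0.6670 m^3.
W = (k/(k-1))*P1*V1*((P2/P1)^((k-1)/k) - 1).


(k-1)/k = 0.2308
(P2/P1)^exp = 1.5677
W = 4.3333 * 165.3260 * 0.6670 * (1.5677 - 1) = 271.2892 kJ

271.2892 kJ


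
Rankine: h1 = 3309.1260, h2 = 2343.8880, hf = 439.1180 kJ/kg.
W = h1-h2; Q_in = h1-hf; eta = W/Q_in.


W = 965.2380 kJ/kg
Q_in = 2870.0080 kJ/kg
eta = 0.3363 = 33.6319%

eta = 33.6319%


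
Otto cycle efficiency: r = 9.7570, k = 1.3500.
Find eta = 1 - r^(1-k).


r^(k-1) = 2.2195
eta = 1 - 1/2.2195 = 0.5495 = 54.9454%

54.9454%


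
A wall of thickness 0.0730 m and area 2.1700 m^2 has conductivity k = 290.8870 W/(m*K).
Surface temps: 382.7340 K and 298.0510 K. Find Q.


dT = 84.6830 K
Q = 290.8870 * 2.1700 * 84.6830 / 0.0730 = 732246.6971 W

732246.6971 W


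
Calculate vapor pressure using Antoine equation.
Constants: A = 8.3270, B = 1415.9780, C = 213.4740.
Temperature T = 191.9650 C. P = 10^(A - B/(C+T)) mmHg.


C+T = 405.4390
B/(C+T) = 3.4925
log10(P) = 8.3270 - 3.4925 = 4.8345
P = 10^4.8345 = 68319.3420 mmHg

68319.3420 mmHg


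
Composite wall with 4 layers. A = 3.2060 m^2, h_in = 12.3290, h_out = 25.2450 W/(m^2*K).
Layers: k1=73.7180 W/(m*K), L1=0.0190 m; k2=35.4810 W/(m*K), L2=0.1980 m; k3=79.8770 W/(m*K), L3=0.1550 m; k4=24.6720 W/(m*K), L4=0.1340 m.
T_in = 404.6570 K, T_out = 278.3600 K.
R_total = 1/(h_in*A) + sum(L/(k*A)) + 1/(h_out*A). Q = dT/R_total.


R_conv_in = 1/(12.3290*3.2060) = 0.0253
R_1 = 0.0190/(73.7180*3.2060) = 8.0393e-05
R_2 = 0.1980/(35.4810*3.2060) = 0.0017
R_3 = 0.1550/(79.8770*3.2060) = 0.0006
R_4 = 0.1340/(24.6720*3.2060) = 0.0017
R_conv_out = 1/(25.2450*3.2060) = 0.0124
R_total = 0.0418 K/W
Q = 126.2970 / 0.0418 = 3023.2525 W

R_total = 0.0418 K/W, Q = 3023.2525 W


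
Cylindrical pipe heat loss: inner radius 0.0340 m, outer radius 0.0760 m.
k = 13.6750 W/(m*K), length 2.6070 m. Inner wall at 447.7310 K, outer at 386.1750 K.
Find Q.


dT = 61.5560 K
ln(ro/ri) = 0.8044
Q = 2*pi*13.6750*2.6070*61.5560 / 0.8044 = 17141.9901 W

17141.9901 W


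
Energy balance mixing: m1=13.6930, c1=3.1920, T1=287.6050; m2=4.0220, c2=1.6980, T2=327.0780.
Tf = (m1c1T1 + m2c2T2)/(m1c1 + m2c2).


num = 14804.3875
den = 50.5374
Tf = 292.9392 K

292.9392 K


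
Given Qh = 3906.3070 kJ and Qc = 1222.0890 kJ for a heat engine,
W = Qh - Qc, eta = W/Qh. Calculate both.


W = 3906.3070 - 1222.0890 = 2684.2180 kJ
eta = 2684.2180 / 3906.3070 = 0.6871 = 68.7150%

W = 2684.2180 kJ, eta = 68.7150%


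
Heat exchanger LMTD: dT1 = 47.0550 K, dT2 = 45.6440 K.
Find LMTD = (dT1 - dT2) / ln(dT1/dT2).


dT1/dT2 = 1.0309
ln(dT1/dT2) = 0.0304
LMTD = 1.4110 / 0.0304 = 46.3459 K

46.3459 K


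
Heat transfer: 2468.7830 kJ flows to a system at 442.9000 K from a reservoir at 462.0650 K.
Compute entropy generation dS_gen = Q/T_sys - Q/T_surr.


dS_sys = 2468.7830/442.9000 = 5.5741 kJ/K
dS_surr = -2468.7830/462.0650 = -5.3429 kJ/K
dS_gen = 5.5741 - 5.3429 = 0.2312 kJ/K (irreversible)

dS_gen = 0.2312 kJ/K, irreversible


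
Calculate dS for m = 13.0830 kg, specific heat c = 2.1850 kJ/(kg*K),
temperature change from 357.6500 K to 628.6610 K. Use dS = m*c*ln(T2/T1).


T2/T1 = 1.7578
ln(T2/T1) = 0.5640
dS = 13.0830 * 2.1850 * 0.5640 = 16.1238 kJ/K

16.1238 kJ/K


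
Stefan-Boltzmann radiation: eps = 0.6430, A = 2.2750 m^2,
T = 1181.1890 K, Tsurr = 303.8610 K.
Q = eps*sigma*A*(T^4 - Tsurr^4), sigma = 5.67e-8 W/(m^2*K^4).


T^4 = 1.9466e+12
Tsurr^4 = 8.5251e+09
Q = 0.6430 * 5.67e-8 * 2.2750 * 1.9381e+12 = 160748.4702 W

160748.4702 W


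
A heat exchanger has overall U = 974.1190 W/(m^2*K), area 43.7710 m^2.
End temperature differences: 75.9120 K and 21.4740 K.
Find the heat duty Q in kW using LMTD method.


LMTD = 43.1113 K
Q = 974.1190 * 43.7710 * 43.1113 = 1838186.1994 W = 1838.1862 kW

1838.1862 kW


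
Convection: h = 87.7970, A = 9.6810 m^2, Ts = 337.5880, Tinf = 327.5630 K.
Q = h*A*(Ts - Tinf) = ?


dT = 10.0250 K
Q = 87.7970 * 9.6810 * 10.0250 = 8520.8766 W

8520.8766 W
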